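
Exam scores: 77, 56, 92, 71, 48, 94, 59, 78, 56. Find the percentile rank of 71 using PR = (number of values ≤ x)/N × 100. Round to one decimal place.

N = 9.
Strictly below 71: 4. Equal to 71: 1.
PR = 5/9 × 100 = 55.6

55.6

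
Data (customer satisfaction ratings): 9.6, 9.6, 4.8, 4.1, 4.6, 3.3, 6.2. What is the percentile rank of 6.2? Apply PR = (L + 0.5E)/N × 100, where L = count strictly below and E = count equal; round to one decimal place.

64.3

N = 7.
Strictly below 6.2: 4. Equal to 6.2: 1.
PR = (4 + 0.5·1)/7 × 100 = 64.3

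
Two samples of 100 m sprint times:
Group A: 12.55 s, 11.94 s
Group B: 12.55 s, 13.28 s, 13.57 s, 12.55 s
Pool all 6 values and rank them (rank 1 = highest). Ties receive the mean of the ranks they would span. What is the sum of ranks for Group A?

10

Sorted (descending): 13.57, 13.28, 12.55, 12.55, 12.55, 11.94
The 3 values of 12.55 occupy positions 3–5 → average rank 4.
Group A values → pooled ranks: 12.55→4, 11.94→6
Rank sum = 4 + 6 = 10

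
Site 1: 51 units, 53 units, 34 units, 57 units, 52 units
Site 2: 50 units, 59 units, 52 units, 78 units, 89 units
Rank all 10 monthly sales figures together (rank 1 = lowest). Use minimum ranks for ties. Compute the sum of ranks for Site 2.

Sorted (ascending): 34, 50, 51, 52, 52, 53, 57, 59, 78, 89
The 2 values of 52 occupy positions 4–5 → each gets rank 4.
Site 2 values → pooled ranks: 50→2, 59→8, 52→4, 78→9, 89→10
Rank sum = 2 + 8 + 4 + 9 + 10 = 33

33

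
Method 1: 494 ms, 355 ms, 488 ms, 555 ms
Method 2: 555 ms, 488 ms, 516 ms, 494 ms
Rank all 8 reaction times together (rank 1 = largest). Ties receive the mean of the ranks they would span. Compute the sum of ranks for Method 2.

15.5

Sorted (descending): 555, 555, 516, 494, 494, 488, 488, 355
The 2 values of 555 occupy positions 1–2 → average rank (1+2)/2 = 1.5.
The 2 values of 494 occupy positions 4–5 → average rank (4+5)/2 = 4.5.
The 2 values of 488 occupy positions 6–7 → average rank (6+7)/2 = 6.5.
Method 2 values → pooled ranks: 555→1.5, 488→6.5, 516→3, 494→4.5
Rank sum = 1.5 + 6.5 + 3 + 4.5 = 15.5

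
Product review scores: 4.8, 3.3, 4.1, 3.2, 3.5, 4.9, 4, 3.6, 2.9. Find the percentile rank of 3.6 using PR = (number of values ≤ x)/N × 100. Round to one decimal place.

N = 9.
Strictly below 3.6: 4. Equal to 3.6: 1.
PR = 5/9 × 100 = 55.6

55.6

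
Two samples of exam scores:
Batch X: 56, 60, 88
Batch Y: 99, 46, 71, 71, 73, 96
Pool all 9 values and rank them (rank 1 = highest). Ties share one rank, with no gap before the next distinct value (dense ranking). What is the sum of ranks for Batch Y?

25

Sorted (descending): 99, 96, 88, 73, 71, 71, 60, 56, 46
The 2 values of 71 share dense rank 5.
Remaining distinct values take the next consecutive integers.
Batch Y values → pooled ranks: 99→1, 46→8, 71→5, 71→5, 73→4, 96→2
Rank sum = 1 + 8 + 5 + 5 + 4 + 2 = 25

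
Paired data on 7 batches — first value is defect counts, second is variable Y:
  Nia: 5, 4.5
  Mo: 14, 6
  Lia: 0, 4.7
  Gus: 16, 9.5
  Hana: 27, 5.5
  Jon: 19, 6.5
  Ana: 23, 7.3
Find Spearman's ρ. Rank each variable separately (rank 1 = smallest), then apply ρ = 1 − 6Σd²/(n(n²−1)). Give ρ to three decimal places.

0.500

Ranks of variable 1: 2, 3, 1, 4, 7, 5, 6
Ranks of variable 2: 1, 4, 2, 7, 3, 5, 6
d = r₁ − r₂: 1, -1, -1, -3, 4, 0, 0
d²: 1, 1, 1, 9, 16, 0, 0; Σd² = 28
ρ = 1 − 6·28/(7·48) = 1 − 168/336 = 0.500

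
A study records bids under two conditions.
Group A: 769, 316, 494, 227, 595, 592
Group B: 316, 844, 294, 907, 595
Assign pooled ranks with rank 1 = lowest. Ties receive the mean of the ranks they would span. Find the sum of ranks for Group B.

34

Sorted (ascending): 227, 294, 316, 316, 494, 592, 595, 595, 769, 844, 907
The 2 values of 316 occupy positions 3–4 → average rank (3+4)/2 = 3.5.
The 2 values of 595 occupy positions 7–8 → average rank (7+8)/2 = 7.5.
Group B values → pooled ranks: 316→3.5, 844→10, 294→2, 907→11, 595→7.5
Rank sum = 3.5 + 10 + 2 + 11 + 7.5 = 34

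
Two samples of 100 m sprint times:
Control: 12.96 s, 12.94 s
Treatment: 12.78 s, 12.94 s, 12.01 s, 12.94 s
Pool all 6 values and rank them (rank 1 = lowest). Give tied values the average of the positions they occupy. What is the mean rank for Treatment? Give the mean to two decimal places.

Sorted (ascending): 12.01, 12.78, 12.94, 12.94, 12.94, 12.96
The 3 values of 12.94 occupy positions 3–5 → average rank 4.
Treatment values → pooled ranks: 12.78→2, 12.94→4, 12.01→1, 12.94→4
Mean rank = (2 + 4 + 1 + 4) / 4 = 2.75

2.75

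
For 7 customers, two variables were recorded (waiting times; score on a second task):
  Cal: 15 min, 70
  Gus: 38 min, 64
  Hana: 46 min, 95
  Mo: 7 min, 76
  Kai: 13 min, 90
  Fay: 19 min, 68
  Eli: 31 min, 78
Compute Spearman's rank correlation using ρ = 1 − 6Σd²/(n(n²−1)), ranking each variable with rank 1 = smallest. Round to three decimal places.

Ranks of variable 1: 3, 6, 7, 1, 2, 4, 5
Ranks of variable 2: 3, 1, 7, 4, 6, 2, 5
d = r₁ − r₂: 0, 5, 0, -3, -4, 2, 0
d²: 0, 25, 0, 9, 16, 4, 0; Σd² = 54
ρ = 1 − 6·54/(7·48) = 1 − 324/336 = 0.036

0.036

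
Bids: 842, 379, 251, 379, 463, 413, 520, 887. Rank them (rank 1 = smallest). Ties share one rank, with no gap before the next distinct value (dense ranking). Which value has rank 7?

Sorted (ascending): 251, 379, 379, 413, 463, 520, 842, 887
The 2 values of 379 share dense rank 2.
Remaining distinct values take the next consecutive integers.
Rank 7 → value 887.

887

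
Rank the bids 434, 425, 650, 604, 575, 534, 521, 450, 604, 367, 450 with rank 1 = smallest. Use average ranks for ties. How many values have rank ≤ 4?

3

Sorted (ascending): 367, 425, 434, 450, 450, 521, 534, 575, 604, 604, 650
The 2 values of 450 occupy positions 4–5 → average rank (4+5)/2 = 4.5.
The 2 values of 604 occupy positions 9–10 → average rank (9+10)/2 = 9.5.
Ranks ≤ 4: {1, 2, 3} → 3 values.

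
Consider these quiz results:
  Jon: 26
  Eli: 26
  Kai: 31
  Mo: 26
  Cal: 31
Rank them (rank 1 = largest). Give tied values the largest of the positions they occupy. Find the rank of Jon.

Sorted (descending): 31, 31, 26, 26, 26
The 2 values of 31 occupy positions 1–2 → each gets rank 2.
The 3 values of 26 occupy positions 3–5 → each gets rank 5.
Jon has value 26 → rank 5.

5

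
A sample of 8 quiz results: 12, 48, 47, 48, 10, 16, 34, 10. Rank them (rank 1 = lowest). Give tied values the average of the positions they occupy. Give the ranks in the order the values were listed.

3, 7.5, 6, 7.5, 1.5, 4, 5, 1.5

Sorted (ascending): 10, 10, 12, 16, 34, 47, 48, 48
The 2 values of 10 occupy positions 1–2 → average rank (1+2)/2 = 1.5.
The 2 values of 48 occupy positions 7–8 → average rank (7+8)/2 = 7.5.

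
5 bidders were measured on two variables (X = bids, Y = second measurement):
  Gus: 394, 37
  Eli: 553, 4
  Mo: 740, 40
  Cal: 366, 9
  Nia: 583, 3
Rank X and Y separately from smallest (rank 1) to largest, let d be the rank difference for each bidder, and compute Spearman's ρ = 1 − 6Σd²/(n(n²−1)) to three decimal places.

Ranks of variable 1: 2, 3, 5, 1, 4
Ranks of variable 2: 4, 2, 5, 3, 1
d = r₁ − r₂: -2, 1, 0, -2, 3
d²: 4, 1, 0, 4, 9; Σd² = 18
ρ = 1 − 6·18/(5·24) = 1 − 108/120 = 0.100

0.100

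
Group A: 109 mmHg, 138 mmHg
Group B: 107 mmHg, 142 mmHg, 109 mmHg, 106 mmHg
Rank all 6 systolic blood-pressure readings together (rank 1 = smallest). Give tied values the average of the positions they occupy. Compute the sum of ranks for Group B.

Sorted (ascending): 106, 107, 109, 109, 138, 142
The 2 values of 109 occupy positions 3–4 → average rank (3+4)/2 = 3.5.
Group B values → pooled ranks: 107→2, 142→6, 109→3.5, 106→1
Rank sum = 2 + 6 + 3.5 + 1 = 12.5

12.5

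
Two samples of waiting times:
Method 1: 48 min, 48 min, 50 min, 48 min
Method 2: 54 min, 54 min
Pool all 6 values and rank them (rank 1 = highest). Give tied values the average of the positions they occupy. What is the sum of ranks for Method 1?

Sorted (descending): 54, 54, 50, 48, 48, 48
The 2 values of 54 occupy positions 1–2 → average rank (1+2)/2 = 1.5.
The 3 values of 48 occupy positions 4–6 → average rank 5.
Method 1 values → pooled ranks: 48→5, 48→5, 50→3, 48→5
Rank sum = 5 + 5 + 3 + 5 = 18

18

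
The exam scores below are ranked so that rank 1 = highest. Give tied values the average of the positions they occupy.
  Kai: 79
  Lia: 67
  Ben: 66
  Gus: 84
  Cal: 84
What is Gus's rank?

1.5

Sorted (descending): 84, 84, 79, 67, 66
The 2 values of 84 occupy positions 1–2 → average rank (1+2)/2 = 1.5.
Gus has value 84 → rank 1.5.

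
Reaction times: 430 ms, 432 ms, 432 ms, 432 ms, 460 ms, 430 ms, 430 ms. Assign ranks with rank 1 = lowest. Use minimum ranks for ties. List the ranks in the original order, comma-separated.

1, 4, 4, 4, 7, 1, 1

Sorted (ascending): 430, 430, 430, 432, 432, 432, 460
The 3 values of 430 occupy positions 1–3 → each gets rank 1.
The 3 values of 432 occupy positions 4–6 → each gets rank 4.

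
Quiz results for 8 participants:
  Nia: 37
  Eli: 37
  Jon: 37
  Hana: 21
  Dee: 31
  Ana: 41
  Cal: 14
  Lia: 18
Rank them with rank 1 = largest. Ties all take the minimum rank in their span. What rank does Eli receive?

2

Sorted (descending): 41, 37, 37, 37, 31, 21, 18, 14
The 3 values of 37 occupy positions 2–4 → each gets rank 2.
Eli has value 37 → rank 2.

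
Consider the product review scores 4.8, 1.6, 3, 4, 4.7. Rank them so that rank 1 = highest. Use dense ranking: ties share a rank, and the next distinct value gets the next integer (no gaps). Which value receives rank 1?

Sorted (descending): 4.8, 4.7, 4, 3, 1.6
No ties — each value takes its position as its rank.
Rank 1 → value 4.8.

4.8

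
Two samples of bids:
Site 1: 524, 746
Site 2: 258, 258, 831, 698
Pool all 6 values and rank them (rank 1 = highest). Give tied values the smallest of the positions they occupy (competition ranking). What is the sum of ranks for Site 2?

Sorted (descending): 831, 746, 698, 524, 258, 258
The 2 values of 258 occupy positions 5–6 → each gets rank 5.
Site 2 values → pooled ranks: 258→5, 258→5, 831→1, 698→3
Rank sum = 5 + 5 + 1 + 3 = 14

14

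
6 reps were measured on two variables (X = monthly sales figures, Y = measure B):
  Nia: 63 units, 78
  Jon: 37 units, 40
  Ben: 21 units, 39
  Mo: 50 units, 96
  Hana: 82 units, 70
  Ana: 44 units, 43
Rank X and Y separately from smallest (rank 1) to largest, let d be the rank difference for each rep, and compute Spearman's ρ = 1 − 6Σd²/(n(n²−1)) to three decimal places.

Ranks of variable 1: 5, 2, 1, 4, 6, 3
Ranks of variable 2: 5, 2, 1, 6, 4, 3
d = r₁ − r₂: 0, 0, 0, -2, 2, 0
d²: 0, 0, 0, 4, 4, 0; Σd² = 8
ρ = 1 − 6·8/(6·35) = 1 − 48/210 = 0.771

0.771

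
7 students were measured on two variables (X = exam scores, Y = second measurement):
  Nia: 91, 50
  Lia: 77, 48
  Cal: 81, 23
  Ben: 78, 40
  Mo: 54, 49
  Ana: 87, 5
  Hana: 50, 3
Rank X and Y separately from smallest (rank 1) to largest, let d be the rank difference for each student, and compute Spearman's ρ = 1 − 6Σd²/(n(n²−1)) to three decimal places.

Ranks of variable 1: 7, 3, 5, 4, 2, 6, 1
Ranks of variable 2: 7, 5, 3, 4, 6, 2, 1
d = r₁ − r₂: 0, -2, 2, 0, -4, 4, 0
d²: 0, 4, 4, 0, 16, 16, 0; Σd² = 40
ρ = 1 − 6·40/(7·48) = 1 − 240/336 = 0.286

0.286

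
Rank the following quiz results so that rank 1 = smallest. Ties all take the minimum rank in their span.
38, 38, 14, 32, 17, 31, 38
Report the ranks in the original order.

Sorted (ascending): 14, 17, 31, 32, 38, 38, 38
The 3 values of 38 occupy positions 5–7 → each gets rank 5.

5, 5, 1, 4, 2, 3, 5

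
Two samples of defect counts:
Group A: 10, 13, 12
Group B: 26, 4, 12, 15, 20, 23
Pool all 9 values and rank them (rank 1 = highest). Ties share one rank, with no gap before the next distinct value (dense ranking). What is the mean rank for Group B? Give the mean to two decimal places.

4.00

Sorted (descending): 26, 23, 20, 15, 13, 12, 12, 10, 4
The 2 values of 12 share dense rank 6.
Remaining distinct values take the next consecutive integers.
Group B values → pooled ranks: 26→1, 4→8, 12→6, 15→4, 20→3, 23→2
Mean rank = (1 + 8 + 6 + 4 + 3 + 2) / 6 = 4.00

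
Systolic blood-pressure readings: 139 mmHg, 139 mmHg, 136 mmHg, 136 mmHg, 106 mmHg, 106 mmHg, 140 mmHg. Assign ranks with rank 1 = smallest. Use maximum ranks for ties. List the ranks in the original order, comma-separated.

6, 6, 4, 4, 2, 2, 7

Sorted (ascending): 106, 106, 136, 136, 139, 139, 140
The 2 values of 106 occupy positions 1–2 → each gets rank 2.
The 2 values of 136 occupy positions 3–4 → each gets rank 4.
The 2 values of 139 occupy positions 5–6 → each gets rank 6.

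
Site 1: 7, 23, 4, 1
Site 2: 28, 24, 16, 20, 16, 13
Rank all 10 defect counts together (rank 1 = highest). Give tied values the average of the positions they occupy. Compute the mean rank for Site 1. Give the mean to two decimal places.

Sorted (descending): 28, 24, 23, 20, 16, 16, 13, 7, 4, 1
The 2 values of 16 occupy positions 5–6 → average rank (5+6)/2 = 5.5.
Site 1 values → pooled ranks: 7→8, 23→3, 4→9, 1→10
Mean rank = (8 + 3 + 9 + 10) / 4 = 7.50

7.50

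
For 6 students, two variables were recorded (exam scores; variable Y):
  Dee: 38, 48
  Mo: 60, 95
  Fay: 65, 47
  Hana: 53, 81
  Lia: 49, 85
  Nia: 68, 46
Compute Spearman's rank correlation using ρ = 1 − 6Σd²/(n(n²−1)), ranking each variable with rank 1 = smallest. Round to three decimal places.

-0.486

Ranks of variable 1: 1, 4, 5, 3, 2, 6
Ranks of variable 2: 3, 6, 2, 4, 5, 1
d = r₁ − r₂: -2, -2, 3, -1, -3, 5
d²: 4, 4, 9, 1, 9, 25; Σd² = 52
ρ = 1 − 6·52/(6·35) = 1 − 312/210 = -0.486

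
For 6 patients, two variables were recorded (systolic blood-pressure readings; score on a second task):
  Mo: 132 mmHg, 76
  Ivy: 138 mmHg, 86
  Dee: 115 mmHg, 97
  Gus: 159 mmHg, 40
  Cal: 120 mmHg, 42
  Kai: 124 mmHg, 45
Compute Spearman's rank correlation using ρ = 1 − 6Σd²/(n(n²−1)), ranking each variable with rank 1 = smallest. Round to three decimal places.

Ranks of variable 1: 4, 5, 1, 6, 2, 3
Ranks of variable 2: 4, 5, 6, 1, 2, 3
d = r₁ − r₂: 0, 0, -5, 5, 0, 0
d²: 0, 0, 25, 25, 0, 0; Σd² = 50
ρ = 1 − 6·50/(6·35) = 1 − 300/210 = -0.429

-0.429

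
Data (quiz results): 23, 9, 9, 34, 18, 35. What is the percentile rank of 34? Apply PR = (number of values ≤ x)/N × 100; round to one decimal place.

83.3

N = 6.
Strictly below 34: 4. Equal to 34: 1.
PR = 5/6 × 100 = 83.3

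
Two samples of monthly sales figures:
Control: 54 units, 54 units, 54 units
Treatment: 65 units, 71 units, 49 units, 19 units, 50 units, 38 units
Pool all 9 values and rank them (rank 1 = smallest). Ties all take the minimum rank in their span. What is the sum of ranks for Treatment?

27

Sorted (ascending): 19, 38, 49, 50, 54, 54, 54, 65, 71
The 3 values of 54 occupy positions 5–7 → each gets rank 5.
Treatment values → pooled ranks: 65→8, 71→9, 49→3, 19→1, 50→4, 38→2
Rank sum = 8 + 9 + 3 + 1 + 4 + 2 = 27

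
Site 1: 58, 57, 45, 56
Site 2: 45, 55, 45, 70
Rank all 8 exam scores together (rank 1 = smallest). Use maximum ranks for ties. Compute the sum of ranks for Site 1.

21

Sorted (ascending): 45, 45, 45, 55, 56, 57, 58, 70
The 3 values of 45 occupy positions 1–3 → each gets rank 3.
Site 1 values → pooled ranks: 58→7, 57→6, 45→3, 56→5
Rank sum = 7 + 6 + 3 + 5 = 21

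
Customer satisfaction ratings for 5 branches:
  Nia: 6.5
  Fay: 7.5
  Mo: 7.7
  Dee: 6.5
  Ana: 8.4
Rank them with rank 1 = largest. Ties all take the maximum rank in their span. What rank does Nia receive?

5

Sorted (descending): 8.4, 7.7, 7.5, 6.5, 6.5
The 2 values of 6.5 occupy positions 4–5 → each gets rank 5.
Nia has value 6.5 → rank 5.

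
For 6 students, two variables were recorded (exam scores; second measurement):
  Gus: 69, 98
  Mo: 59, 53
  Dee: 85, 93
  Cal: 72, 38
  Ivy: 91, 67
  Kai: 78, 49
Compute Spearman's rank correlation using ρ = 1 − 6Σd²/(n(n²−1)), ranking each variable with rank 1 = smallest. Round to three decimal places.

0.086

Ranks of variable 1: 2, 1, 5, 3, 6, 4
Ranks of variable 2: 6, 3, 5, 1, 4, 2
d = r₁ − r₂: -4, -2, 0, 2, 2, 2
d²: 16, 4, 0, 4, 4, 4; Σd² = 32
ρ = 1 − 6·32/(6·35) = 1 − 192/210 = 0.086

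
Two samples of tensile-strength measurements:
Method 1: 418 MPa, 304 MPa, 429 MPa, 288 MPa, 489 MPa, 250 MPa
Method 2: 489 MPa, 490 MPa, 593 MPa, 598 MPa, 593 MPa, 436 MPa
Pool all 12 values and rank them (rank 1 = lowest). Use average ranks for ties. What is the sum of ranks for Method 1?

Sorted (ascending): 250, 288, 304, 418, 429, 436, 489, 489, 490, 593, 593, 598
The 2 values of 489 occupy positions 7–8 → average rank (7+8)/2 = 7.5.
The 2 values of 593 occupy positions 10–11 → average rank (10+11)/2 = 10.5.
Method 1 values → pooled ranks: 418→4, 304→3, 429→5, 288→2, 489→7.5, 250→1
Rank sum = 4 + 3 + 5 + 2 + 7.5 + 1 = 22.5

22.5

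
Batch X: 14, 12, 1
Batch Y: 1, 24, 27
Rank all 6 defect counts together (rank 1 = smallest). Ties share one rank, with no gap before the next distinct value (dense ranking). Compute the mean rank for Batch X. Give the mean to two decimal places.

Sorted (ascending): 1, 1, 12, 14, 24, 27
The 2 values of 1 share dense rank 1.
Remaining distinct values take the next consecutive integers.
Batch X values → pooled ranks: 14→3, 12→2, 1→1
Mean rank = (3 + 2 + 1) / 3 = 2.00

2.00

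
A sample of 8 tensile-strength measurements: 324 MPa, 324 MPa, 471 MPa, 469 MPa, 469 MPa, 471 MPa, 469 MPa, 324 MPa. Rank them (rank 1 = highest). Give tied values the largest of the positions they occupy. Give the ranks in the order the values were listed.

8, 8, 2, 5, 5, 2, 5, 8

Sorted (descending): 471, 471, 469, 469, 469, 324, 324, 324
The 2 values of 471 occupy positions 1–2 → each gets rank 2.
The 3 values of 469 occupy positions 3–5 → each gets rank 5.
The 3 values of 324 occupy positions 6–8 → each gets rank 8.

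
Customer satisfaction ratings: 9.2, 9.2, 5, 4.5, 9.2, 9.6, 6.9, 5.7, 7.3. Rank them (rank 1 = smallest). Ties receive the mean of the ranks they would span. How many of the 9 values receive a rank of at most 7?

Sorted (ascending): 4.5, 5, 5.7, 6.9, 7.3, 9.2, 9.2, 9.2, 9.6
The 3 values of 9.2 occupy positions 6–8 → average rank 7.
Ranks ≤ 7: {1, 2, 3, 4, 5, 7, 7, 7} → 8 values.

8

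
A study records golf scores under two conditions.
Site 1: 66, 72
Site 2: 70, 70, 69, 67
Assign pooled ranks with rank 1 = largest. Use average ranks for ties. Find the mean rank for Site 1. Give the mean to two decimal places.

3.50

Sorted (descending): 72, 70, 70, 69, 67, 66
The 2 values of 70 occupy positions 2–3 → average rank (2+3)/2 = 2.5.
Site 1 values → pooled ranks: 66→6, 72→1
Mean rank = (6 + 1) / 2 = 3.50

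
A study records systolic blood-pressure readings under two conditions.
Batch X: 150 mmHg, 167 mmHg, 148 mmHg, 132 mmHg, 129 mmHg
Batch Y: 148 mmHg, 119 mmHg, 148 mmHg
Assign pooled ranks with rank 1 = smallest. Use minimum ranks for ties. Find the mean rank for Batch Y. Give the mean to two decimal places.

Sorted (ascending): 119, 129, 132, 148, 148, 148, 150, 167
The 3 values of 148 occupy positions 4–6 → each gets rank 4.
Batch Y values → pooled ranks: 148→4, 119→1, 148→4
Mean rank = (4 + 1 + 4) / 3 = 3.00

3.00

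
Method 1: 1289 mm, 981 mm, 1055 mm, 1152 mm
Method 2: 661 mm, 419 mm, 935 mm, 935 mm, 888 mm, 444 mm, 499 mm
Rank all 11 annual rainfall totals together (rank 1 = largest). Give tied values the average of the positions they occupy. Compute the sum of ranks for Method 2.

56

Sorted (descending): 1289, 1152, 1055, 981, 935, 935, 888, 661, 499, 444, 419
The 2 values of 935 occupy positions 5–6 → average rank (5+6)/2 = 5.5.
Method 2 values → pooled ranks: 661→8, 419→11, 935→5.5, 935→5.5, 888→7, 444→10, 499→9
Rank sum = 8 + 11 + 5.5 + 5.5 + 7 + 10 + 9 = 56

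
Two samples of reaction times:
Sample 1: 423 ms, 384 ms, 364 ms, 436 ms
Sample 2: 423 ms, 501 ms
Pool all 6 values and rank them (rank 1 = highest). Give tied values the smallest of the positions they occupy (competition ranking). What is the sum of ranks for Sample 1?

16

Sorted (descending): 501, 436, 423, 423, 384, 364
The 2 values of 423 occupy positions 3–4 → each gets rank 3.
Sample 1 values → pooled ranks: 423→3, 384→5, 364→6, 436→2
Rank sum = 3 + 5 + 6 + 2 = 16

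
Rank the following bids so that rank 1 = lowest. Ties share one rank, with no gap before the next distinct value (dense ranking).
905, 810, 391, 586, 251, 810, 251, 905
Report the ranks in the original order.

5, 4, 2, 3, 1, 4, 1, 5

Sorted (ascending): 251, 251, 391, 586, 810, 810, 905, 905
The 2 values of 251 share dense rank 1.
The 2 values of 810 share dense rank 4.
The 2 values of 905 share dense rank 5.
Remaining distinct values take the next consecutive integers.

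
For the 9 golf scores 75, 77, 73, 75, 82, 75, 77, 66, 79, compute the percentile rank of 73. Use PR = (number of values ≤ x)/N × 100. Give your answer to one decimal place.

22.2

N = 9.
Strictly below 73: 1. Equal to 73: 1.
PR = 2/9 × 100 = 22.2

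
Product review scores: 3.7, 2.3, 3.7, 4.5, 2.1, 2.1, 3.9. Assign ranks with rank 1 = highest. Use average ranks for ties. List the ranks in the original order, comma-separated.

3.5, 5, 3.5, 1, 6.5, 6.5, 2

Sorted (descending): 4.5, 3.9, 3.7, 3.7, 2.3, 2.1, 2.1
The 2 values of 3.7 occupy positions 3–4 → average rank (3+4)/2 = 3.5.
The 2 values of 2.1 occupy positions 6–7 → average rank (6+7)/2 = 6.5.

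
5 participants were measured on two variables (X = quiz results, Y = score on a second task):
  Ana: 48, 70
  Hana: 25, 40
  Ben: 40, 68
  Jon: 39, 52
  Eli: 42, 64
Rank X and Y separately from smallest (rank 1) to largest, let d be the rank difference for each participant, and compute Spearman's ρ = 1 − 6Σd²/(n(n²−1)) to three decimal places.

Ranks of variable 1: 5, 1, 3, 2, 4
Ranks of variable 2: 5, 1, 4, 2, 3
d = r₁ − r₂: 0, 0, -1, 0, 1
d²: 0, 0, 1, 0, 1; Σd² = 2
ρ = 1 − 6·2/(5·24) = 1 − 12/120 = 0.900

0.900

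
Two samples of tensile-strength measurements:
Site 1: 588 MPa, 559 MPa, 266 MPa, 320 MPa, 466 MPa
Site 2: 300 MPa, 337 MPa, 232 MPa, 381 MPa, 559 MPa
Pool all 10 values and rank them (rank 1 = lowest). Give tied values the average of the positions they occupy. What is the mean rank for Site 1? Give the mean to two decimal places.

Sorted (ascending): 232, 266, 300, 320, 337, 381, 466, 559, 559, 588
The 2 values of 559 occupy positions 8–9 → average rank (8+9)/2 = 8.5.
Site 1 values → pooled ranks: 588→10, 559→8.5, 266→2, 320→4, 466→7
Mean rank = (10 + 8.5 + 2 + 4 + 7) / 5 = 6.30

6.30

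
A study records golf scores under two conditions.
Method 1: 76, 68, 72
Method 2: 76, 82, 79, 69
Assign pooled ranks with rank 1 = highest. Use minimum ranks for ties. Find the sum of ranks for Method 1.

15

Sorted (descending): 82, 79, 76, 76, 72, 69, 68
The 2 values of 76 occupy positions 3–4 → each gets rank 3.
Method 1 values → pooled ranks: 76→3, 68→7, 72→5
Rank sum = 3 + 7 + 5 = 15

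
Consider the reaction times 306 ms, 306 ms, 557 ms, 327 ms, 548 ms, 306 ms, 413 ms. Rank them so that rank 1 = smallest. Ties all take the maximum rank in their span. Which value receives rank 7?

557

Sorted (ascending): 306, 306, 306, 327, 413, 548, 557
The 3 values of 306 occupy positions 1–3 → each gets rank 3.
Rank 7 → value 557.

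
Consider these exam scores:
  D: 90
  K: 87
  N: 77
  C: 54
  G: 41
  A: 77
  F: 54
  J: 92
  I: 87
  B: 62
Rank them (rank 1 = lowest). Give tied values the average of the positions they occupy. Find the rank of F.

2.5

Sorted (ascending): 41, 54, 54, 62, 77, 77, 87, 87, 90, 92
The 2 values of 54 occupy positions 2–3 → average rank (2+3)/2 = 2.5.
The 2 values of 77 occupy positions 5–6 → average rank (5+6)/2 = 5.5.
The 2 values of 87 occupy positions 7–8 → average rank (7+8)/2 = 7.5.
F has value 54 → rank 2.5.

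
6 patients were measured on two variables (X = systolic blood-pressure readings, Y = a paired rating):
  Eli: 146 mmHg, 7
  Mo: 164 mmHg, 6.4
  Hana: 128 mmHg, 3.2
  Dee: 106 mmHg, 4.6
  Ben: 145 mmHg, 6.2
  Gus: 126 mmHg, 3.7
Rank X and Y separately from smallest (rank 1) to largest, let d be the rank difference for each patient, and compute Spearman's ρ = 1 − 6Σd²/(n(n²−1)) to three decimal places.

Ranks of variable 1: 5, 6, 3, 1, 4, 2
Ranks of variable 2: 6, 5, 1, 3, 4, 2
d = r₁ − r₂: -1, 1, 2, -2, 0, 0
d²: 1, 1, 4, 4, 0, 0; Σd² = 10
ρ = 1 − 6·10/(6·35) = 1 − 60/210 = 0.714

0.714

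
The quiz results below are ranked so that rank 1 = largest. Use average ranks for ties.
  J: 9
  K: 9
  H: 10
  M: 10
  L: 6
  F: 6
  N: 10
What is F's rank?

6.5

Sorted (descending): 10, 10, 10, 9, 9, 6, 6
The 3 values of 10 occupy positions 1–3 → average rank 2.
The 2 values of 9 occupy positions 4–5 → average rank (4+5)/2 = 4.5.
The 2 values of 6 occupy positions 6–7 → average rank (6+7)/2 = 6.5.
F has value 6 → rank 6.5.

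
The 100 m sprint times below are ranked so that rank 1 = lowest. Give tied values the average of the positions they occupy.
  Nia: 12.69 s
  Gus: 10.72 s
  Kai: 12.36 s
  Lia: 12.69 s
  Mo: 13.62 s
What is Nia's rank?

Sorted (ascending): 10.72, 12.36, 12.69, 12.69, 13.62
The 2 values of 12.69 occupy positions 3–4 → average rank (3+4)/2 = 3.5.
Nia has value 12.69 s → rank 3.5.

3.5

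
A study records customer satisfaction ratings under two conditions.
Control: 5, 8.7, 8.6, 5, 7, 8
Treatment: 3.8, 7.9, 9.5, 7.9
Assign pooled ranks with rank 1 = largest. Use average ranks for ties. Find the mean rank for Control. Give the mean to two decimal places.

5.50

Sorted (descending): 9.5, 8.7, 8.6, 8, 7.9, 7.9, 7, 5, 5, 3.8
The 2 values of 7.9 occupy positions 5–6 → average rank (5+6)/2 = 5.5.
The 2 values of 5 occupy positions 8–9 → average rank (8+9)/2 = 8.5.
Control values → pooled ranks: 5→8.5, 8.7→2, 8.6→3, 5→8.5, 7→7, 8→4
Mean rank = (8.5 + 2 + 3 + 8.5 + 7 + 4) / 6 = 5.50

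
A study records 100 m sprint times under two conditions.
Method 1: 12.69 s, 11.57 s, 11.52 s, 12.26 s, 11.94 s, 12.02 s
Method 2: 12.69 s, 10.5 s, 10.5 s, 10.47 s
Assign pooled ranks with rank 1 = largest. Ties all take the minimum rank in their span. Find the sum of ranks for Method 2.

27

Sorted (descending): 12.69, 12.69, 12.26, 12.02, 11.94, 11.57, 11.52, 10.5, 10.5, 10.47
The 2 values of 12.69 occupy positions 1–2 → each gets rank 1.
The 2 values of 10.5 occupy positions 8–9 → each gets rank 8.
Method 2 values → pooled ranks: 12.69→1, 10.5→8, 10.5→8, 10.47→10
Rank sum = 1 + 8 + 8 + 10 = 27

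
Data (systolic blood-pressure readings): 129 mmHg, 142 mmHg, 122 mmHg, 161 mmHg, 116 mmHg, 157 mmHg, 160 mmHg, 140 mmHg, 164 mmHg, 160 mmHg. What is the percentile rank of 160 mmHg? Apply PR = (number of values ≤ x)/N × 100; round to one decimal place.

N = 10.
Strictly below 160: 6. Equal to 160: 2.
PR = 8/10 × 100 = 80.0

80.0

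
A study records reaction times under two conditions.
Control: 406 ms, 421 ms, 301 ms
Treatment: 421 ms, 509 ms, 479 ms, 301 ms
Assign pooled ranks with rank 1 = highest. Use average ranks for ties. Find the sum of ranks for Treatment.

13

Sorted (descending): 509, 479, 421, 421, 406, 301, 301
The 2 values of 421 occupy positions 3–4 → average rank (3+4)/2 = 3.5.
The 2 values of 301 occupy positions 6–7 → average rank (6+7)/2 = 6.5.
Treatment values → pooled ranks: 421→3.5, 509→1, 479→2, 301→6.5
Rank sum = 3.5 + 1 + 2 + 6.5 = 13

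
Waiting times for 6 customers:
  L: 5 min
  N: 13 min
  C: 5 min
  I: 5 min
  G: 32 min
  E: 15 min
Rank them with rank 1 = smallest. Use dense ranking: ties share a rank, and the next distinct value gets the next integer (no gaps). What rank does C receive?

Sorted (ascending): 5, 5, 5, 13, 15, 32
The 3 values of 5 share dense rank 1.
Remaining distinct values take the next consecutive integers.
C has value 5 min → rank 1.

1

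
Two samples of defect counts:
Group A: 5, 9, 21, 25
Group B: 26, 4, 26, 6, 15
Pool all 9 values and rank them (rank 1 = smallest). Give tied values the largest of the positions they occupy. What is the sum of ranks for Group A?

Sorted (ascending): 4, 5, 6, 9, 15, 21, 25, 26, 26
The 2 values of 26 occupy positions 8–9 → each gets rank 9.
Group A values → pooled ranks: 5→2, 9→4, 21→6, 25→7
Rank sum = 2 + 4 + 6 + 7 = 19

19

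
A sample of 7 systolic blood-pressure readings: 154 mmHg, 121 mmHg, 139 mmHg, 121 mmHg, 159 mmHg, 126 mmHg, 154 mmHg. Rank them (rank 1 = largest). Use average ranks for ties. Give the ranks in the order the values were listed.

Sorted (descending): 159, 154, 154, 139, 126, 121, 121
The 2 values of 154 occupy positions 2–3 → average rank (2+3)/2 = 2.5.
The 2 values of 121 occupy positions 6–7 → average rank (6+7)/2 = 6.5.

2.5, 6.5, 4, 6.5, 1, 5, 2.5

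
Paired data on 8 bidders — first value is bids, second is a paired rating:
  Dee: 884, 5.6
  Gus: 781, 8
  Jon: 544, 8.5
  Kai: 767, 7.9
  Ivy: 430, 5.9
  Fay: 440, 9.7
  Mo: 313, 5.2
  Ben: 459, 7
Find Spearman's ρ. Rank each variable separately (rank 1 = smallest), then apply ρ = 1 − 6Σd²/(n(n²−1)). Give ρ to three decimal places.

Ranks of variable 1: 8, 7, 5, 6, 2, 3, 1, 4
Ranks of variable 2: 2, 6, 7, 5, 3, 8, 1, 4
d = r₁ − r₂: 6, 1, -2, 1, -1, -5, 0, 0
d²: 36, 1, 4, 1, 1, 25, 0, 0; Σd² = 68
ρ = 1 − 6·68/(8·63) = 1 − 408/504 = 0.190

0.190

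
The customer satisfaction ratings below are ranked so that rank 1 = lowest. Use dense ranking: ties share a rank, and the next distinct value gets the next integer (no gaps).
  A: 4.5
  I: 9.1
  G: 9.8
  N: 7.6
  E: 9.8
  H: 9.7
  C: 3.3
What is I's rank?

Sorted (ascending): 3.3, 4.5, 7.6, 9.1, 9.7, 9.8, 9.8
The 2 values of 9.8 share dense rank 6.
Remaining distinct values take the next consecutive integers.
I has value 9.1 → rank 4.

4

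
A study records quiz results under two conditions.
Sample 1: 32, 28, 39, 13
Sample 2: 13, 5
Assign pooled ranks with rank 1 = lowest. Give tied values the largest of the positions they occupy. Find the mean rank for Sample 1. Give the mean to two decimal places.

4.50

Sorted (ascending): 5, 13, 13, 28, 32, 39
The 2 values of 13 occupy positions 2–3 → each gets rank 3.
Sample 1 values → pooled ranks: 32→5, 28→4, 39→6, 13→3
Mean rank = (5 + 4 + 6 + 3) / 4 = 4.50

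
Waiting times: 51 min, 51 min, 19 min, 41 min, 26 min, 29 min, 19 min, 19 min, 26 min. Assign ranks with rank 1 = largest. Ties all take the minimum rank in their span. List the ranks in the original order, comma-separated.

1, 1, 7, 3, 5, 4, 7, 7, 5

Sorted (descending): 51, 51, 41, 29, 26, 26, 19, 19, 19
The 2 values of 51 occupy positions 1–2 → each gets rank 1.
The 2 values of 26 occupy positions 5–6 → each gets rank 5.
The 3 values of 19 occupy positions 7–9 → each gets rank 7.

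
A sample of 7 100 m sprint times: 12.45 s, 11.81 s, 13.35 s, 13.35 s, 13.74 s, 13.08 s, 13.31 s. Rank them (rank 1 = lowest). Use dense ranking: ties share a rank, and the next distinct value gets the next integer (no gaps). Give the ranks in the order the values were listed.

Sorted (ascending): 11.81, 12.45, 13.08, 13.31, 13.35, 13.35, 13.74
The 2 values of 13.35 share dense rank 5.
Remaining distinct values take the next consecutive integers.

2, 1, 5, 5, 6, 3, 4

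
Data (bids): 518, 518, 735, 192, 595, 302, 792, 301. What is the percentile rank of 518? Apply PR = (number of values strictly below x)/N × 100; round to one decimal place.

37.5

N = 8.
Strictly below 518: 3. Equal to 518: 2.
PR = 3/8 × 100 = 37.5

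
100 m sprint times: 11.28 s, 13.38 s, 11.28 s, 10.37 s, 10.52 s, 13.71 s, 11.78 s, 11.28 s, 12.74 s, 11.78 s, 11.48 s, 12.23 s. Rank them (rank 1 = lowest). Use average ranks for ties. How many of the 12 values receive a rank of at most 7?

Sorted (ascending): 10.37, 10.52, 11.28, 11.28, 11.28, 11.48, 11.78, 11.78, 12.23, 12.74, 13.38, 13.71
The 3 values of 11.28 occupy positions 3–5 → average rank 4.
The 2 values of 11.78 occupy positions 7–8 → average rank (7+8)/2 = 7.5.
Ranks ≤ 7: {1, 2, 4, 4, 4, 6} → 6 values.

6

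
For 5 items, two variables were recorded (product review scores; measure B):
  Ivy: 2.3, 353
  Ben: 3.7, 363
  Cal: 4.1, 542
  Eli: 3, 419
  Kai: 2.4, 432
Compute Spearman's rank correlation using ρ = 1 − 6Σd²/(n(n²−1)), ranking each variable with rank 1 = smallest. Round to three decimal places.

Ranks of variable 1: 1, 4, 5, 3, 2
Ranks of variable 2: 1, 2, 5, 3, 4
d = r₁ − r₂: 0, 2, 0, 0, -2
d²: 0, 4, 0, 0, 4; Σd² = 8
ρ = 1 − 6·8/(5·24) = 1 − 48/120 = 0.600

0.600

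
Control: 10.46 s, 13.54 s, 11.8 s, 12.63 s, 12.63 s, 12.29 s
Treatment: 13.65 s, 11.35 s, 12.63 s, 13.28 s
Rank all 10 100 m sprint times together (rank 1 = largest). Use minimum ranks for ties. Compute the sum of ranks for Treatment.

17

Sorted (descending): 13.65, 13.54, 13.28, 12.63, 12.63, 12.63, 12.29, 11.8, 11.35, 10.46
The 3 values of 12.63 occupy positions 4–6 → each gets rank 4.
Treatment values → pooled ranks: 13.65→1, 11.35→9, 12.63→4, 13.28→3
Rank sum = 1 + 9 + 4 + 3 = 17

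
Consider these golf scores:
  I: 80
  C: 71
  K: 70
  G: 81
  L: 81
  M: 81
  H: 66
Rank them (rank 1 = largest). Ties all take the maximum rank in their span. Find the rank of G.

Sorted (descending): 81, 81, 81, 80, 71, 70, 66
The 3 values of 81 occupy positions 1–3 → each gets rank 3.
G has value 81 → rank 3.

3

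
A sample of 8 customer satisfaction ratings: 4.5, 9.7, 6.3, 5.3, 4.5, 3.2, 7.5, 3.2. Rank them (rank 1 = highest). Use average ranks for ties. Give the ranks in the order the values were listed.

Sorted (descending): 9.7, 7.5, 6.3, 5.3, 4.5, 4.5, 3.2, 3.2
The 2 values of 4.5 occupy positions 5–6 → average rank (5+6)/2 = 5.5.
The 2 values of 3.2 occupy positions 7–8 → average rank (7+8)/2 = 7.5.

5.5, 1, 3, 4, 5.5, 7.5, 2, 7.5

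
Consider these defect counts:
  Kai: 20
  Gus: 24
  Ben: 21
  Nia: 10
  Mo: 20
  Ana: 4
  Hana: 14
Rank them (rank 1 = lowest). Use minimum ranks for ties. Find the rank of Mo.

4

Sorted (ascending): 4, 10, 14, 20, 20, 21, 24
The 2 values of 20 occupy positions 4–5 → each gets rank 4.
Mo has value 20 → rank 4.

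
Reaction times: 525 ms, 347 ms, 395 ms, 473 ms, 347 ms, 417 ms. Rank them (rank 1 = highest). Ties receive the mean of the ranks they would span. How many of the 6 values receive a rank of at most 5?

4

Sorted (descending): 525, 473, 417, 395, 347, 347
The 2 values of 347 occupy positions 5–6 → average rank (5+6)/2 = 5.5.
Ranks ≤ 5: {1, 2, 3, 4} → 4 values.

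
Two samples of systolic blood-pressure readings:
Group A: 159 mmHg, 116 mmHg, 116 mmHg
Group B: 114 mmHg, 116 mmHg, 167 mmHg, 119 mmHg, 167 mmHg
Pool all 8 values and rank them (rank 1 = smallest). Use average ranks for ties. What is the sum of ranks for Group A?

Sorted (ascending): 114, 116, 116, 116, 119, 159, 167, 167
The 3 values of 116 occupy positions 2–4 → average rank 3.
The 2 values of 167 occupy positions 7–8 → average rank (7+8)/2 = 7.5.
Group A values → pooled ranks: 159→6, 116→3, 116→3
Rank sum = 6 + 3 + 3 = 12

12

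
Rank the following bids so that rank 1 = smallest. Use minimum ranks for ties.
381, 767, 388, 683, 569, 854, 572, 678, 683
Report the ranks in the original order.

Sorted (ascending): 381, 388, 569, 572, 678, 683, 683, 767, 854
The 2 values of 683 occupy positions 6–7 → each gets rank 6.

1, 8, 2, 6, 3, 9, 4, 5, 6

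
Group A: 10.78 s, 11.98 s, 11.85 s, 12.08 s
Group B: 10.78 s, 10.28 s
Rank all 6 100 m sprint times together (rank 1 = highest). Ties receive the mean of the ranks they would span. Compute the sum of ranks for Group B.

10.5

Sorted (descending): 12.08, 11.98, 11.85, 10.78, 10.78, 10.28
The 2 values of 10.78 occupy positions 4–5 → average rank (4+5)/2 = 4.5.
Group B values → pooled ranks: 10.78→4.5, 10.28→6
Rank sum = 4.5 + 6 = 10.5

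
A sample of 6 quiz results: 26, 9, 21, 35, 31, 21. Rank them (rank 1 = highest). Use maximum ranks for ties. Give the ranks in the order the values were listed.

Sorted (descending): 35, 31, 26, 21, 21, 9
The 2 values of 21 occupy positions 4–5 → each gets rank 5.

3, 6, 5, 1, 2, 5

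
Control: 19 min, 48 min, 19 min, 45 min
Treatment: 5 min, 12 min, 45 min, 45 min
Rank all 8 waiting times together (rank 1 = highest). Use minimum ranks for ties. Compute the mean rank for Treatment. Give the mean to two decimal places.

4.75

Sorted (descending): 48, 45, 45, 45, 19, 19, 12, 5
The 3 values of 45 occupy positions 2–4 → each gets rank 2.
The 2 values of 19 occupy positions 5–6 → each gets rank 5.
Treatment values → pooled ranks: 5→8, 12→7, 45→2, 45→2
Mean rank = (8 + 7 + 2 + 2) / 4 = 4.75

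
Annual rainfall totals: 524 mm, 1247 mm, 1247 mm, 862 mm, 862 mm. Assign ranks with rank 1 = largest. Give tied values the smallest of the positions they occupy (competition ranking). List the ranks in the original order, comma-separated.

5, 1, 1, 3, 3

Sorted (descending): 1247, 1247, 862, 862, 524
The 2 values of 1247 occupy positions 1–2 → each gets rank 1.
The 2 values of 862 occupy positions 3–4 → each gets rank 3.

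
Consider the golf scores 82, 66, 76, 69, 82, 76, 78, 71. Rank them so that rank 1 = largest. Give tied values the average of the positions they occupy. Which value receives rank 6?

71

Sorted (descending): 82, 82, 78, 76, 76, 71, 69, 66
The 2 values of 82 occupy positions 1–2 → average rank (1+2)/2 = 1.5.
The 2 values of 76 occupy positions 4–5 → average rank (4+5)/2 = 4.5.
Rank 6 → value 71.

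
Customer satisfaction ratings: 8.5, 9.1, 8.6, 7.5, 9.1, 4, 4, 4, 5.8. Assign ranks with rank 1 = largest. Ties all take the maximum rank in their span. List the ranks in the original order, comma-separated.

4, 2, 3, 5, 2, 9, 9, 9, 6

Sorted (descending): 9.1, 9.1, 8.6, 8.5, 7.5, 5.8, 4, 4, 4
The 2 values of 9.1 occupy positions 1–2 → each gets rank 2.
The 3 values of 4 occupy positions 7–9 → each gets rank 9.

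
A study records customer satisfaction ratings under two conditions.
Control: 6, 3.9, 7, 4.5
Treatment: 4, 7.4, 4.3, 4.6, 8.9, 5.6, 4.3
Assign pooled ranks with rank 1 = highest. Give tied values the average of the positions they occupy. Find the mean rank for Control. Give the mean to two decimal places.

Sorted (descending): 8.9, 7.4, 7, 6, 5.6, 4.6, 4.5, 4.3, 4.3, 4, 3.9
The 2 values of 4.3 occupy positions 8–9 → average rank (8+9)/2 = 8.5.
Control values → pooled ranks: 6→4, 3.9→11, 7→3, 4.5→7
Mean rank = (4 + 11 + 3 + 7) / 4 = 6.25

6.25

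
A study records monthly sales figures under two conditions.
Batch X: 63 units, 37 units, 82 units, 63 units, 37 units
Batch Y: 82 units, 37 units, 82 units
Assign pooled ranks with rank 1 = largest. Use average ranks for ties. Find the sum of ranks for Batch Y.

11

Sorted (descending): 82, 82, 82, 63, 63, 37, 37, 37
The 3 values of 82 occupy positions 1–3 → average rank 2.
The 2 values of 63 occupy positions 4–5 → average rank (4+5)/2 = 4.5.
The 3 values of 37 occupy positions 6–8 → average rank 7.
Batch Y values → pooled ranks: 82→2, 37→7, 82→2
Rank sum = 2 + 7 + 2 = 11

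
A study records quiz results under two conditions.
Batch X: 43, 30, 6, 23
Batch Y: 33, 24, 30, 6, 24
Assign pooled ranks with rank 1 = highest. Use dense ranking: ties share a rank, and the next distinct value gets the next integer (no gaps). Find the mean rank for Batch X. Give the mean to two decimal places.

3.75

Sorted (descending): 43, 33, 30, 30, 24, 24, 23, 6, 6
The 2 values of 30 share dense rank 3.
The 2 values of 24 share dense rank 4.
The 2 values of 6 share dense rank 6.
Remaining distinct values take the next consecutive integers.
Batch X values → pooled ranks: 43→1, 30→3, 6→6, 23→5
Mean rank = (1 + 3 + 6 + 5) / 4 = 3.75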